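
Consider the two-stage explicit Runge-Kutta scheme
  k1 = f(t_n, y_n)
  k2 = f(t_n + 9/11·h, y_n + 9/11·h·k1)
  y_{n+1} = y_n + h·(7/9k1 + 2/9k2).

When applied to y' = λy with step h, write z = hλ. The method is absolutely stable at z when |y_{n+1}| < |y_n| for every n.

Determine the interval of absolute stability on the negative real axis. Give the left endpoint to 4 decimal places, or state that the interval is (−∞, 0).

Set f=λy, z=hλ:
  k1=λy_n ⇒ h·k1=z·y_n;  k2=λ(1+9/11z)y_n ⇒ h·k2=z(1+9/11z)y_n
  y_{n+1}/y_n = 1 + 7/9z + 2/9z(1+9/11z) = 1 + z + 2/11z²
  Hence R(z) = 1 + z + 2/11z².

Need |R(x)|<1, x<0.
x=-0.47: |R|=0.5702
R=1: x+2/11x²=0 ⇒ x=−11/2=-5.5000; min R=1−1/(4·2/11)=-0.3750>−1
Confirm numerically:
  x=-4.593: |R|=0.24257 <1
  x=-3.337: |R|=0.31235 <1
  x=-2.272: |R|=0.33346 <1
  x=-6.030: |R|=1.58107 >1
  x=-5.905: |R|=1.43482 >1
  x=-5.596: |R|=1.09768 >1
So |R|<1 on (-5.5000, 0).

z∈(-5.5000,0).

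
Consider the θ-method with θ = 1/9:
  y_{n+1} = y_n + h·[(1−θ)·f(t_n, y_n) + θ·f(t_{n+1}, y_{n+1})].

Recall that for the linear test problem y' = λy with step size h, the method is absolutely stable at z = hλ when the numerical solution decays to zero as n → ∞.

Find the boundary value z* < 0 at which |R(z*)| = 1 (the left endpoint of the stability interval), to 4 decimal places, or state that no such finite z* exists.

z* = -2.5714.

On y'=λy, z=hλ:
  y_{n+1} = y_n + z·[8/9·y_n + 1/9·y_{n+1}] ⇒ (1 − 1/9z)y_{n+1} = (1 + 8/9z)y_n
  so R(z) = (1 + 8/9z)/(1 − 1/9z).

Solve |R(x)|<1 on ℝ⁻.
x=-1.38: |R|=0.1965
R=−1: 1+8/9x = −1+1/9x ⇒ -7/9x=2 ⇒ x=2/(-7/9)=-2.5714
Confirm numerically:
  x=-2.246: |R|=0.79744 <1
  x=-1.858: |R|=0.54006 <1
  x=-1.475: |R|=0.26730 <1
  x=-3.162: |R|=1.33991 >1
  x=-3.151: |R|=1.33388 >1
So |R|<1 on (-2.5714, 0).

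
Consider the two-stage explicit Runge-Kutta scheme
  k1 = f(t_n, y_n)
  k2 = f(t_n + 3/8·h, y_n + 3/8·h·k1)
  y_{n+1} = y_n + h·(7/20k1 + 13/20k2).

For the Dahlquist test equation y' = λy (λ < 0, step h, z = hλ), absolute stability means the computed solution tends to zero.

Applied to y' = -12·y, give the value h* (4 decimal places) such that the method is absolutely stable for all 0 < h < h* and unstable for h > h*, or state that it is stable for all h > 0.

(-4.1026,0); λ=-12 ⇒ h* = (160/39)/12 = 0.3419.

Set f=λy, z=hλ:
  k1=λy_n ⇒ h·k1=z·y_n;  k2=λ(1+3/8z)y_n ⇒ h·k2=z(1+3/8z)y_n
  y_{n+1}/y_n = 1 + 7/20z + 13/20z(1+3/8z) = 1 + z + 39/160z²
  R(z) = 1 + z + 39/160z².

Boundary: |R(x)|=1, x<0.
x=-1.65: |R|=0.0136
R=1: x+39/160x²=0 ⇒ x=−160/39=-4.1026; min R=1−1/(4·39/160)=-0.0256>−1
Confirm numerically:
  x=-3.775: |R|=0.69859 <1
  x=-3.301: |R|=0.35505 <1
  x=-2.932: |R|=0.16343 <1
  x=-4.311: |R|=1.21903 >1
  x=-4.292: |R|=1.19818 >1
  x=-4.175: |R|=1.07371 >1
Interval (-4.1026, 0).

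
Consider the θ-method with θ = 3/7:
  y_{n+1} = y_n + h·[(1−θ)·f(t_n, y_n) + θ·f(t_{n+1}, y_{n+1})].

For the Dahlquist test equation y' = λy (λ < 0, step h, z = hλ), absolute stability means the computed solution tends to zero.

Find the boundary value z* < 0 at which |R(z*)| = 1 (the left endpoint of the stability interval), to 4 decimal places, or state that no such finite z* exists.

Test eqn y'=λy, z=hλ:
  y_{n+1} = y_n + z·[4/7·y_n + 3/7·y_{n+1}] ⇒ (1 − 3/7z)y_{n+1} = (1 + 4/7z)y_n
  R(z) = (1 + 4/7z)/(1 − 3/7z).

Find x<0 with |R(x)|<1.
x=-0.94: |R|=0.3299
R=−1: 1+4/7x = −1+3/7x ⇒ -1/7x=2 ⇒ x=2/(-1/7)=-14.0000
Confirm numerically:
  x=-13.758: |R|=0.99499 <1
  x=-6.265: |R|=0.70014 <1
  x=-6.210: |R|=0.69606 <1
  x=-6.185: |R|=0.69419 <1
  x=-14.359: |R|=1.00717 >1
  x=-14.290: |R|=1.00582 >1
Interval (-14.0000, 0).

z* = -14.0000.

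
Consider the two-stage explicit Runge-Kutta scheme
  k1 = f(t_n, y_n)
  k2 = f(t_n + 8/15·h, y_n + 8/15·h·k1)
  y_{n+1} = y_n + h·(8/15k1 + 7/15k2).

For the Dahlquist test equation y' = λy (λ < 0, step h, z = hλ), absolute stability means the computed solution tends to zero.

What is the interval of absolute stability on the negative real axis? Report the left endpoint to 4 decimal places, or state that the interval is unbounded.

(-4.0179, 0).

Set f=λy, z=hλ:
  k1=λy_n ⇒ h·k1=z·y_n;  k2=λ(1+8/15z)y_n ⇒ h·k2=z(1+8/15z)y_n
  y_{n+1}/y_n = 1 + 8/15z + 7/15z(1+8/15z) = 1 + z + 56/225z²
  R(z) = 1 + z + 56/225z².

Solve |R(x)|<1 on ℝ⁻.
x=-0.95: |R|=0.2746
R=1: x+56/225x²=0 ⇒ x=−225/56=-4.0179; min R=1−1/(4·56/225)=-0.0045>−1
Confirm numerically:
  x=-2.783: |R|=0.14467 <1
  x=-2.511: |R|=0.05827 <1
  x=-2.072: |R|=0.00347 <1
  x=-1.706: |R|=0.01838 <1
  x=-4.595: |R|=1.66005 >1
  x=-4.473: |R|=1.50670 >1
  x=-4.352: |R|=1.36193 >1
So |R|<1 on (-4.0179, 0).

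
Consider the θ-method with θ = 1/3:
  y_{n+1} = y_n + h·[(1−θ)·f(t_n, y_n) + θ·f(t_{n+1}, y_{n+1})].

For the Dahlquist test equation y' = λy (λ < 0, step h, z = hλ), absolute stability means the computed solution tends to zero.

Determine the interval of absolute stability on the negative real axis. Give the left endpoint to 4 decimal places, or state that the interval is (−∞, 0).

z∈(-6.0000,0).

On y'=λy, z=hλ:
  y_{n+1} = y_n + z·[2/3·y_n + 1/3·y_{n+1}] ⇒ (1 − 1/3z)y_{n+1} = (1 + 2/3z)y_n
  ⇒ R(z) = (1 + 2/3z)/(1 − 1/3z).

Find x<0 with |R(x)|<1.
x=-1.53: |R|=0.0132
R=−1: 1+2/3x = −1+1/3x ⇒ -1/3x=2 ⇒ x=2/(-1/3)=-6.0000
Confirm numerically:
  x=-5.686: |R|=0.96385 <1
  x=-5.666: |R|=0.96146 <1
  x=-5.284: |R|=0.91357 <1
  x=-6.159: |R|=1.01736 >1
  x=-6.032: |R|=1.00354 >1
Interval (-6.0000, 0).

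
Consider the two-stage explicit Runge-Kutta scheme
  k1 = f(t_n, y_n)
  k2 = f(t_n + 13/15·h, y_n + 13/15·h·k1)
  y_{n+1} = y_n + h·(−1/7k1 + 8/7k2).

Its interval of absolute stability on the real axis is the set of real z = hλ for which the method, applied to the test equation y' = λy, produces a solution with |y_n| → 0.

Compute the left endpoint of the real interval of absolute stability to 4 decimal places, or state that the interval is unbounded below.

On y'=λy, z=hλ:
  k1=λy_n ⇒ h·k1=z·y_n;  k2=λ(1+13/15z)y_n ⇒ h·k2=z(1+13/15z)y_n
  y_{n+1}/y_n = 1 − 1/7z + 8/7z(1+13/15z) = 1 + z + 104/105z²
  so R(z) = 1 + z + 104/105z².

Boundary: |R(x)|=1, x<0.
x=-1.13: |R|=1.1347
R=1: x+104/105x²=0 ⇒ x=−105/104=-1.0096; min R=1−1/(4·104/105)=0.7476>−1
Confirm numerically:
  x=-0.948: |R|=0.94214 <1
  x=-0.785: |R|=0.82536 <1
  x=-0.582: |R|=0.75350 <1
  x=-0.440: |R|=0.75176 <1
  x=-1.290: |R|=1.35825 >1
  x=-1.178: |R|=1.19647 >1
  x=-1.100: |R|=1.09848 >1
Stable set (-1.0096, 0).

z* = -1.0096.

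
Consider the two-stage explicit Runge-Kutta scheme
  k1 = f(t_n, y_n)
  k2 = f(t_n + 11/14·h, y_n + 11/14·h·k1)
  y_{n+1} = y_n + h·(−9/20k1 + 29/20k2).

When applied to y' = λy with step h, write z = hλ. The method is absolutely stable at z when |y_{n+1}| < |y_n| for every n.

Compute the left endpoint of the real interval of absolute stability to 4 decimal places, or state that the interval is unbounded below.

z* = -0.8777.

On y'=λy, z=hλ:
  k1=λy_n ⇒ h·k1=z·y_n;  k2=λ(1+11/14z)y_n ⇒ h·k2=z(1+11/14z)y_n
  y_{n+1}/y_n = 1 − 9/20z + 29/20z(1+11/14z) = 1 + z + 319/280z²
  Hence R(z) = 1 + z + 319/280z².

Find x<0 with |R(x)|<1.
x=-0.3: |R|=0.8025
R=1: x+319/280x²=0 ⇒ x=−280/319=-0.8777; min R=1−1/(4·319/280)=0.7806>−1
Confirm numerically:
  x=-0.793: |R|=0.92344 <1
  x=-0.728: |R|=0.87580 <1
  x=-0.383: |R|=0.78412 <1
  x=-1.454: |R|=1.95458 >1
  x=-1.015: |R|=1.15872 >1
  x=-0.956: |R|=1.08523 >1
So |R|<1 on (-0.8777, 0).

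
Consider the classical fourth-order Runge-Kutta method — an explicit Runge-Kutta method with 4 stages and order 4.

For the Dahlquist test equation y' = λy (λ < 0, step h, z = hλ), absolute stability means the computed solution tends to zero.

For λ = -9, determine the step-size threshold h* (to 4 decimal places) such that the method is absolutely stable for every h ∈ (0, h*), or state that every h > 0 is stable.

With y'=λy (z=hλ):
  order 4, 4-stage ⇒ R(z)=1+z+z^2/2+z^3/6+z^4/24
  (e.g. R(-1.76)=0.27997, |R|=0.27997)

Find x<0 with |R(x)|<1.
x=-1.76: |R|=0.2800
|R(-2.31)|=0.4901 |R(-1.88)|=0.3003 |R(-1.17)|=0.3256
Bisect:
  x_lo=-3.4714 |R|=2.6326  x_hi=-0.3450 |R|=0.7083
  mid=-1.90819 |R|=0.30682 →hi
  mid=-2.68980 |R|=0.86532 →hi
  mid=-3.08061 |R|=1.54451 →lo
  mid=-2.88520 |R|=1.16138 →lo
  mid=-2.78750 |R|=1.00334 →lo
  mid=-2.73865 |R|=0.93193 →hi
  mid=-2.76308 |R|=0.96702 →hi
  mid=-2.77529 |R|=0.98502 →hi
  mid=-2.78140 |R|=0.99414 →hi
  ...
  [-2.78540,-2.78521] ⇒ x*=-2.7853
So |R|<1 on (-2.7853, 0).

(-2.7853,0); λ=-9 ⇒ h* = 0.3095.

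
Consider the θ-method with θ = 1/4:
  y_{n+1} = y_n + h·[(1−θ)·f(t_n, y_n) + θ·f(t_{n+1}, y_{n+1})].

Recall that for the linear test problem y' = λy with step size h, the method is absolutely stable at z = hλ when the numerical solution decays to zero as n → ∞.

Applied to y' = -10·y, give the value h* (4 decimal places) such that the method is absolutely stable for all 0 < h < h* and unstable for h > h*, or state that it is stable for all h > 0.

(-4.0000,0); λ=-10 ⇒ h* = (4)/10 = 0.4000.

With y'=λy (z=hλ):
  y_{n+1} = y_n + z·[3/4·y_n + 1/4·y_{n+1}] ⇒ (1 − 1/4z)y_{n+1} = (1 + 3/4z)y_n
  Hence R(z) = (1 + 3/4z)/(1 − 1/4z).

Need |R(x)|<1, x<0.
x=-1.59: |R|=0.1377
R=−1: 1+3/4x = −1+1/4x ⇒ -1/2x=2 ⇒ x=2/(-1/2)=-4.0000
Confirm numerically:
  x=-3.739: |R|=0.93255 <1
  x=-2.481: |R|=0.53125 <1
  x=-2.283: |R|=0.45345 <1
  x=-2.222: |R|=0.42848 <1
  x=-4.363: |R|=1.08681 >1
  x=-4.244: |R|=1.05919 >1
  x=-4.083: |R|=1.02054 >1
Stable set (-4.0000, 0).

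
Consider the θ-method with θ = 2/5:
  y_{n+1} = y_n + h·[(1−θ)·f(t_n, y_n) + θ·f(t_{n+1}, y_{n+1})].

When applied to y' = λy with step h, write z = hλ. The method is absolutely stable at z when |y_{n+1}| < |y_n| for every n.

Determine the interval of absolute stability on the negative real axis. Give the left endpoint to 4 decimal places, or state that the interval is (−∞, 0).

On y'=λy, z=hλ:
  y_{n+1} = y_n + z·[3/5·y_n + 2/5·y_{n+1}] ⇒ (1 − 2/5z)y_{n+1} = (1 + 3/5z)y_n
  ⇒ R(z) = (1 + 3/5z)/(1 − 2/5z).

Boundary: |R(x)|=1, x<0.
x=-0.56: |R|=0.5425
R=−1: 1+3/5x = −1+2/5x ⇒ -1/5x=2 ⇒ x=2/(-1/5)=-10.0000
Confirm numerically:
  x=-9.537: |R|=0.98077 <1
  x=-7.615: |R|=0.88211 <1
  x=-6.764: |R|=0.82535 <1
  x=-6.012: |R|=0.76574 <1
  x=-10.520: |R|=1.01997 >1
  x=-10.372: |R|=1.01445 >1
So |R|<1 on (-10.0000, 0).

(-10.0000, 0).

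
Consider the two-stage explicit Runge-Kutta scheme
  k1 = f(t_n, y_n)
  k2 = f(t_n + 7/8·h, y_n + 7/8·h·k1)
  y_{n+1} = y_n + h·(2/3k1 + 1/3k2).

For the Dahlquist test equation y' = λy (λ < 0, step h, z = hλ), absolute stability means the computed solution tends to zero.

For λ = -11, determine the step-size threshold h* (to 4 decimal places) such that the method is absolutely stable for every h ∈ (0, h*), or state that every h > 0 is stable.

On y'=λy, z=hλ:
  k1=λy_n ⇒ h·k1=z·y_n;  k2=λ(1+7/8z)y_n ⇒ h·k2=z(1+7/8z)y_n
  y_{n+1}/y_n = 1 + 2/3z + 1/3z(1+7/8z) = 1 + z + 7/24z²
  ⇒ R(z) = 1 + z + 7/24z².

Find x<0 with |R(x)|<1.
x=-1.29: |R|=0.1954
R=1: x+7/24x²=0 ⇒ x=−24/7=-3.4286; min R=1−1/(4·7/24)=0.1429>−1
Confirm numerically:
  x=-3.360: |R|=0.93280 <1
  x=-2.935: |R|=0.57748 <1
  x=-2.003: |R|=0.16717 <1
  x=-2.002: |R|=0.16700 <1
  x=-3.895: |R|=1.52988 >1
  x=-3.719: |R|=1.31503 >1
  x=-3.699: |R|=1.29176 >1
So |R|<1 on (-3.4286, 0).

(-3.4286,0); λ=-11 ⇒ h* = (24/7)/11 = 0.3117.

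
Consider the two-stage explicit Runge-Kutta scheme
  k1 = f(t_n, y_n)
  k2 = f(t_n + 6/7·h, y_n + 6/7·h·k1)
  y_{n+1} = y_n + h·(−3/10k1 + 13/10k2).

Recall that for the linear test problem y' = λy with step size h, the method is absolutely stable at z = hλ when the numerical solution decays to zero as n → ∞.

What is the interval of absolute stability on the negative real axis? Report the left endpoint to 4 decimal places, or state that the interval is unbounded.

With y'=λy (z=hλ):
  k1=λy_n ⇒ h·k1=z·y_n;  k2=λ(1+6/7z)y_n ⇒ h·k2=z(1+6/7z)y_n
  y_{n+1}/y_n = 1 − 3/10z + 13/10z(1+6/7z) = 1 + z + 39/35z²
  ⇒ R(z) = 1 + z + 39/35z².

Find x<0 with |R(x)|<1.
x=-0.72: |R|=0.8576
R=1: x+39/35x²=0 ⇒ x=−35/39=-0.8974; min R=1−1/(4·39/35)=0.7756>−1
Confirm numerically:
  x=-0.539: |R|=0.78472 <1
  x=-0.386: |R|=0.78002 <1
  x=-0.377: |R|=0.78137 <1
  x=-1.211: |R|=1.42312 >1
  x=-1.109: |R|=1.26144 >1
Interval (-0.8974, 0).

z∈(-0.8974,0).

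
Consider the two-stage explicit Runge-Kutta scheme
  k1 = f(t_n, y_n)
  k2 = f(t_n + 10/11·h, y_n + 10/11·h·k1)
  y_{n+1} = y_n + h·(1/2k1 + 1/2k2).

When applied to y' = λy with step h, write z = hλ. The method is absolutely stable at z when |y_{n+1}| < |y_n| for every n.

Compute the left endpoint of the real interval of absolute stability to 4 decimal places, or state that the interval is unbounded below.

On y'=λy, z=hλ:
  k1=λy_n ⇒ h·k1=z·y_n;  k2=λ(1+10/11z)y_n ⇒ h·k2=z(1+10/11z)y_n
  y_{n+1}/y_n = 1 + 1/2z + 1/2z(1+10/11z) = 1 + z + 5/11z²
  ⇒ R(z) = 1 + z + 5/11z².

Boundary: |R(x)|=1, x<0.
x=-0.84: |R|=0.4807
R=1: x+5/11x²=0 ⇒ x=−11/5=-2.2000; min R=1−1/(4·5/11)=0.4500>−1
Confirm numerically:
  x=-1.591: |R|=0.55958 <1
  x=-1.267: |R|=0.46268 <1
  x=-1.061: |R|=0.45069 <1
  x=-2.765: |R|=1.71010 >1
  x=-2.299: |R|=1.10345 >1
So |R|<1 on (-2.2000, 0).

left endpoint -2.2000.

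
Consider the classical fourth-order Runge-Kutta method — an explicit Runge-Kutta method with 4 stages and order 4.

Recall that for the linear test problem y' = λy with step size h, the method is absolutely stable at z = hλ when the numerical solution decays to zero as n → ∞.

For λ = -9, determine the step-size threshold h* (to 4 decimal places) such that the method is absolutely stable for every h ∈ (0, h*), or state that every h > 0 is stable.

(-2.7853,0); λ=-9 ⇒ h* = 0.3095.

Test eqn y'=λy, z=hλ:
  order 4, 4-stage ⇒ R(z)=1+z+z^2/2+z^3/6+z^4/24
  (e.g. R(-0.68)=0.50770, |R|=0.50770)

Find x<0 with |R(x)|<1.
x=-0.68: |R|=0.5077
|R(-2.48)|=0.6292 |R(-1.32)|=0.2944 |R(-1.3)|=0.2978
Bisect:
  x_lo=-3.2937 |R|=2.0790  x_hi=-0.1571 |R|=0.8546
  mid=-1.72541 |R|=0.27629 →hi
  mid=-2.50956 |R|=0.65787 →hi
  mid=-2.90164 |R|=1.19005 →lo
  mid=-2.70560 |R|=0.88634 →hi
  mid=-2.80362 |R|=1.02798 →lo
  mid=-2.75461 |R|=0.95471 →hi
  mid=-2.77911 |R|=0.99072 →hi
  mid=-2.79136 |R|=1.00919 →lo
  mid=-2.78524 |R|=0.99992 →hi
  ...
  [-2.78543,-2.78524] ⇒ x*=-2.7853
Interval (-2.7853, 0).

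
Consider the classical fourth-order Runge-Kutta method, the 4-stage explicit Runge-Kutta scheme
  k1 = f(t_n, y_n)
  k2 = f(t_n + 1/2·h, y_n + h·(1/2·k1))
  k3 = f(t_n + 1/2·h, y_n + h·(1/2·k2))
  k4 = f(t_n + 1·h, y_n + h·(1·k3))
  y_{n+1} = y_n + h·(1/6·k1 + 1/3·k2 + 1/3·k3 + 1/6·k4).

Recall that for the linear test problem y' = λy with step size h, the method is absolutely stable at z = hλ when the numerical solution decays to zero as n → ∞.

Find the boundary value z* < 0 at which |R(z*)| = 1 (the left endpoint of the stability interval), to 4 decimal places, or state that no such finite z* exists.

left endpoint -2.7853.

With y'=λy (z=hλ):
  order 4, 4-stage ⇒ R(z)=1+z+z^2/2+z^3/6+z^4/24
  (e.g. R(-0.45)=0.63777, |R|=0.63777)

Find x<0 with |R(x)|<1.
x=-0.45: |R|=0.6378
|R(-2.09)|=0.3675 |R(-1.63)|=0.2708 |R(-1)|=0.3750
Bisect:
  x_lo=-3.5111 |R|=2.7712  x_hi=-0.2208 |R|=0.8019
  mid=-1.86597 |R|=0.29725 →hi
  mid=-2.68855 |R|=0.86367 →hi
  mid=-3.09984 |R|=1.58747 →lo
  mid=-2.89419 |R|=1.17699 →lo
  mid=-2.79137 |R|=1.00920 →lo
  mid=-2.73996 |R|=0.93377 →hi
  mid=-2.76566 |R|=0.97081 →hi
  mid=-2.77852 |R|=0.98983 →hi
  mid=-2.78494 |R|=0.99947 →hi
  mid=-2.78816 |R|=1.00433 →lo
  ...
  [-2.78535,-2.78514] ⇒ x*=-2.7853
Interval (-2.7853, 0).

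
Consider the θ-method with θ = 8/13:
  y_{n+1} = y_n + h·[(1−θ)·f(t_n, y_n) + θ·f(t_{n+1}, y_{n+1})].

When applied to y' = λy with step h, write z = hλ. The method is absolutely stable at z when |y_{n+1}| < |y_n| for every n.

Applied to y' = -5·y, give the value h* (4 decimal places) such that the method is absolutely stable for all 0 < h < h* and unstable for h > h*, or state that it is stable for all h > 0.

(−∞, 0) — no finite endpoint. Any h>0 works for λ=-5.

On y'=λy, z=hλ:
  y_{n+1} = y_n + z·[5/13·y_n + 8/13·y_{n+1}] ⇒ (1 − 8/13z)y_{n+1} = (1 + 5/13z)y_n
  ⇒ R(z) = (1 + 5/13z)/(1 − 8/13z).

Need |R(x)|<1, x<0.
x=-1.46: |R|=0.2310
x=-2: |R|=0.1034
x=-10: |R|=0.3978
x=-100: |R|=0.5990
θ=8/13≥1/2 ⇒ |1+5/13x|<|1−8/13x| ∀x<0 ⇒ stable on all of ℝ⁻.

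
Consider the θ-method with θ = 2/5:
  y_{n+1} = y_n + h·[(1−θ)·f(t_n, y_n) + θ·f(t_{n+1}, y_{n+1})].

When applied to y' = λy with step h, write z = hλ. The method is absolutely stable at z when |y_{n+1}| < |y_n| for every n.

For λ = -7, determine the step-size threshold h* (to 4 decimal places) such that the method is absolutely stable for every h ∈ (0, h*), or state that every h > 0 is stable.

(-10.0000,0); λ=-7 ⇒ h* = (10)/7 = 1.4286.

With y'=λy (z=hλ):
  y_{n+1} = y_n + z·[3/5·y_n + 2/5·y_{n+1}] ⇒ (1 − 2/5z)y_{n+1} = (1 + 3/5z)y_n
  Hence R(z) = (1 + 3/5z)/(1 − 2/5z).

Solve |R(x)|<1 on ℝ⁻.
x=-0.9: |R|=0.3382
R=−1: 1+3/5x = −1+2/5x ⇒ -1/5x=2 ⇒ x=2/(-1/5)=-10.0000
Confirm numerically:
  x=-7.991: |R|=0.90425 <1
  x=-6.773: |R|=0.82600 <1
  x=-6.201: |R|=0.78169 <1
  x=-10.365: |R|=1.01419 >1
  x=-10.313: |R|=1.01221 >1
  x=-10.070: |R|=1.00278 >1
Interval (-10.0000, 0).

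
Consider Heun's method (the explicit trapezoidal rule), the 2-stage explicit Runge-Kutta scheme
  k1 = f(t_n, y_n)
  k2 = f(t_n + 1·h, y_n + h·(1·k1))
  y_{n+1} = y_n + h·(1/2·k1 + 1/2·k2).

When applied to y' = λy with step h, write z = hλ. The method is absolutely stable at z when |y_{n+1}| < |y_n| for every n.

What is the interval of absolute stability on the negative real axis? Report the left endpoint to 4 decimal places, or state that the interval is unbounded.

z∈(-2.0000,0).

On y'=λy, z=hλ:
  order 2, 2-stage ⇒ R(z)=1+z+z^2/2
  (e.g. R(-1.62)=0.69220, |R|=0.69220)

Boundary: |R(x)|=1, x<0.
x=-1.62: |R|=0.6922
|R(-1.03)|=0.5005 |R(-0.8)|=0.5200 |R(-0.72)|=0.5392
Bisect:
  x_lo=-2.6116 |R|=1.7987  x_hi=-0.1589 |R|=0.8537
  mid=-1.38527 |R|=0.57422 →hi
  mid=-1.99845 |R|=0.99845 →hi
  mid=-2.30503 |R|=1.35156 →lo
  mid=-2.15174 |R|=1.16325 →lo
  mid=-2.07509 |R|=1.07791 →lo
  mid=-2.03677 |R|=1.03744 →lo
  mid=-2.01761 |R|=1.01776 →lo
  mid=-2.00803 |R|=1.00806 →lo
  mid=-2.00324 |R|=1.00324 →lo
  mid=-2.00084 |R|=1.00084 →lo
  ...
  [-2.00009,-1.99994] ⇒ x*=-2.0000
Interval (-2.0000, 0).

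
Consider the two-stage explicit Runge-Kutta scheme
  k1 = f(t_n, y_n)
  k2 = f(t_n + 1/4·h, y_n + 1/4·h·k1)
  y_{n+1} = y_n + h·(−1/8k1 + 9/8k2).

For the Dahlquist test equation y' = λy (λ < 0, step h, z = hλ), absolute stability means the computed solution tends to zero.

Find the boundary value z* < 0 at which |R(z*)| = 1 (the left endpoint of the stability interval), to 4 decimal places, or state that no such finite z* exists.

Test eqn y'=λy, z=hλ:
  k1=λy_n ⇒ h·k1=z·y_n;  k2=λ(1+1/4z)y_n ⇒ h·k2=z(1+1/4z)y_n
  y_{n+1}/y_n = 1 − 1/8z + 9/8z(1+1/4z) = 1 + z + 9/32z²
  Hence R(z) = 1 + z + 9/32z².

Need |R(x)|<1, x<0.
x=-0.88: |R|=0.3378
R=1: x+9/32x²=0 ⇒ x=−32/9=-3.5556; min R=1−1/(4·9/32)=0.1111>−1
Confirm numerically:
  x=-2.409: |R|=0.22317 <1
  x=-2.170: |R|=0.15438 <1
  x=-2.144: |R|=0.14883 <1
  x=-1.894: |R|=0.11491 <1
  x=-3.972: |R|=1.46522 >1
  x=-3.917: |R|=1.39819 >1
  x=-3.694: |R|=1.14384 >1
Stable set (-3.5556, 0).

z* = -3.5556.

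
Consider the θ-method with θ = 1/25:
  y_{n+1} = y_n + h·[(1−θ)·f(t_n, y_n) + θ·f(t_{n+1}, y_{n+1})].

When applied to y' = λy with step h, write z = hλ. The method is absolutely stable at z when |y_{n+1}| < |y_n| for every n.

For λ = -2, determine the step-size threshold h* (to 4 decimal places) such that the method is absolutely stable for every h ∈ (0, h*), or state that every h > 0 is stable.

Test eqn y'=λy, z=hλ:
  y_{n+1} = y_n + z·[24/25·y_n + 1/25·y_{n+1}] ⇒ (1 − 1/25z)y_{n+1} = (1 + 24/25z)y_n
  so R(z) = (1 + 24/25z)/(1 − 1/25z).

Need |R(x)|<1, x<0.
x=-0.35: |R|=0.6548
R=−1: 1+24/25x = −1+1/25x ⇒ -23/25x=2 ⇒ x=2/(-23/25)=-2.1739
Confirm numerically:
  x=-2.090: |R|=0.92876 <1
  x=-2.011: |R|=0.86128 <1
  x=-1.410: |R|=0.33472 <1
  x=-1.262: |R|=0.20136 <1
  x=-2.402: |R|=1.19145 >1
  x=-2.260: |R|=1.07263 >1
Interval (-2.1739, 0).

(-2.1739,0); λ=-2 ⇒ h* = (50/23)/2 = 1.0870.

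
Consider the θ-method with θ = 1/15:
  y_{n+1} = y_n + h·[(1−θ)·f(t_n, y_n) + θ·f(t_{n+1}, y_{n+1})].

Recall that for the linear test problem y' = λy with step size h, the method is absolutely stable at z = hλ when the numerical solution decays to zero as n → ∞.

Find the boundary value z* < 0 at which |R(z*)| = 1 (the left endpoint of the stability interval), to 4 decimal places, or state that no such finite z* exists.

z* = -2.3077.

With y'=λy (z=hλ):
  y_{n+1} = y_n + z·[14/15·y_n + 1/15·y_{n+1}] ⇒ (1 − 1/15z)y_{n+1} = (1 + 14/15z)y_n
  so R(z) = (1 + 14/15z)/(1 − 1/15z).

Solve |R(x)|<1 on ℝ⁻.
x=-1.27: |R|=0.1709
R=−1: 1+14/15x = −1+1/15x ⇒ -13/15x=2 ⇒ x=2/(-13/15)=-2.3077
Confirm numerically:
  x=-2.238: |R|=0.94744 <1
  x=-2.219: |R|=0.93304 <1
  x=-1.799: |R|=0.60635 <1
  x=-1.600: |R|=0.44578 <1
  x=-2.755: |R|=1.32751 >1
  x=-2.582: |R|=1.20282 >1
  x=-2.339: |R|=1.02347 >1
Stable set (-2.3077, 0).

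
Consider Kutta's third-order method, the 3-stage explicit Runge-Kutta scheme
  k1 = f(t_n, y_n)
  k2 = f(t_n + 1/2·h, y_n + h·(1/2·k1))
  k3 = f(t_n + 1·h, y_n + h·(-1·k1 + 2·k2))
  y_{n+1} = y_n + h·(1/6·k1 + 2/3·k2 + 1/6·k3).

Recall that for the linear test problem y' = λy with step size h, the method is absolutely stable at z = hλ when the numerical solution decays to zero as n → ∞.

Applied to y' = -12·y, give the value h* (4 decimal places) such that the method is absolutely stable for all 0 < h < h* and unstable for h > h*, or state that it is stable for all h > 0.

With y'=λy (z=hλ):
  order 3, 3-stage ⇒ R(z)=1+z+z^2/2+z^3/6
  (e.g. R(-1.53)=0.04352, |R|=0.04352)

Boundary: |R(x)|=1, x<0.
x=-1.53: |R|=0.0435
|R(-1.61)|=0.0095 |R(-1.51)|=0.0562 |R(-1.08)|=0.2932
Bisect:
  x_lo=-3.1505 |R|=2.3994  x_hi=-0.3806 |R|=0.6826
  mid=-1.76552 |R|=0.12420 →hi
  mid=-2.45799 |R|=0.91222 →hi
  mid=-2.80423 |R|=1.54764 →lo
  mid=-2.63111 |R|=1.20549 →lo
  mid=-2.54455 |R|=1.05307 →lo
  mid=-2.50127 |R|=0.98123 →hi
  mid=-2.52291 |R|=1.01679 →lo
  mid=-2.51209 |R|=0.99893 →hi
  ...
  [-2.51277,-2.51260] ⇒ x*=-2.5127
Stable set (-2.5127, 0).

(-2.5127,0); λ=-12 ⇒ h* = 0.2094.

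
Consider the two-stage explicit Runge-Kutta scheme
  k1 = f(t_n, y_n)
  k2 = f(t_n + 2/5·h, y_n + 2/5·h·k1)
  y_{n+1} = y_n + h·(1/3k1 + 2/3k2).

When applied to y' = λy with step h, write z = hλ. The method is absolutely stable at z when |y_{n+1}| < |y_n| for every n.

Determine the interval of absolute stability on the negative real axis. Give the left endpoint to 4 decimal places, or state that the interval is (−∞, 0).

On y'=λy, z=hλ:
  k1=λy_n ⇒ h·k1=z·y_n;  k2=λ(1+2/5z)y_n ⇒ h·k2=z(1+2/5z)y_n
  y_{n+1}/y_n = 1 + 1/3z + 2/3z(1+2/5z) = 1 + z + 4/15z²
  Hence R(z) = 1 + z + 4/15z².

Boundary: |R(x)|=1, x<0.
x=-1.34: |R|=0.1388
R=1: x+4/15x²=0 ⇒ x=−15/4=-3.7500; min R=1−1/(4·4/15)=0.0625>−1
Confirm numerically:
  x=-2.675: |R|=0.23317 <1
  x=-2.538: |R|=0.17972 <1
  x=-1.960: |R|=0.06443 <1
  x=-1.760: |R|=0.06603 <1
  x=-4.261: |R|=1.58063 >1
  x=-4.228: |R|=1.53893 >1
  x=-4.169: |R|=1.46582 >1
So |R|<1 on (-3.7500, 0).

z∈(-3.7500,0).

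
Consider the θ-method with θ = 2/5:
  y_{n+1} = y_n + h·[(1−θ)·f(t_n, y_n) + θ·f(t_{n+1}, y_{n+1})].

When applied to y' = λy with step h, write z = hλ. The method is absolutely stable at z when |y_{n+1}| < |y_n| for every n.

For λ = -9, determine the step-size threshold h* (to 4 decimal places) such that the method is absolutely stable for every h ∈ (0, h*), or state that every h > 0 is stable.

With y'=λy (z=hλ):
  y_{n+1} = y_n + z·[3/5·y_n + 2/5·y_{n+1}] ⇒ (1 − 2/5z)y_{n+1} = (1 + 3/5z)y_n
  so R(z) = (1 + 3/5z)/(1 − 2/5z).

Find x<0 with |R(x)|<1.
x=-0.85: |R|=0.3657
R=−1: 1+3/5x = −1+2/5x ⇒ -1/5x=2 ⇒ x=2/(-1/5)=-10.0000
Confirm numerically:
  x=-8.128: |R|=0.91193 <1
  x=-6.499: |R|=0.80548 <1
  x=-5.831: |R|=0.74979 <1
  x=-10.579: |R|=1.02213 >1
  x=-10.385: |R|=1.01494 >1
  x=-10.370: |R|=1.01437 >1
Stable set (-10.0000, 0).

(-10.0000,0); λ=-9 ⇒ h* = (10)/9 = 1.1111.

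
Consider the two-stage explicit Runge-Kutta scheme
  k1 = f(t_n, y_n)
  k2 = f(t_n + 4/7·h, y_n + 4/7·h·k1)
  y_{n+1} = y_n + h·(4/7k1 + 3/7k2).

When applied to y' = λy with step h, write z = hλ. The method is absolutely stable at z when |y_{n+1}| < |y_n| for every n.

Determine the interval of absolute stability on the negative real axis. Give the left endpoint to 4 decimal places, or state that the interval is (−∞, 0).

(-4.0833, 0).

On y'=λy, z=hλ:
  k1=λy_n ⇒ h·k1=z·y_n;  k2=λ(1+4/7z)y_n ⇒ h·k2=z(1+4/7z)y_n
  y_{n+1}/y_n = 1 + 4/7z + 3/7z(1+4/7z) = 1 + z + 12/49z²
  R(z) = 1 + z + 12/49z².

Solve |R(x)|<1 on ℝ⁻.
x=-1.71: |R|=0.0061
R=1: x+12/49x²=0 ⇒ x=−49/12=-4.0833; min R=1−1/(4·12/49)=-0.0208>−1
Confirm numerically:
  x=-3.184: |R|=0.29874 <1
  x=-3.036: |R|=0.22130 <1
  x=-1.714: |R|=0.00546 <1
  x=-4.679: |R|=1.68256 >1
  x=-4.509: |R|=1.47004 >1
Interval (-4.0833, 0).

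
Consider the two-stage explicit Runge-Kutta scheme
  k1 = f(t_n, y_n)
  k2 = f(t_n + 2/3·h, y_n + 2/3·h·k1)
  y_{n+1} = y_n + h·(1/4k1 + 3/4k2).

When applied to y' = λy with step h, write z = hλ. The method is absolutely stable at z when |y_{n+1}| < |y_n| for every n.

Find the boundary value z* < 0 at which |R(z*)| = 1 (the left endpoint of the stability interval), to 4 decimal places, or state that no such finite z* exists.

Set f=λy, z=hλ:
  k1=λy_n ⇒ h·k1=z·y_n;  k2=λ(1+2/3z)y_n ⇒ h·k2=z(1+2/3z)y_n
  y_{n+1}/y_n = 1 + 1/4z + 3/4z(1+2/3z) = 1 + z + 1/2z²
  ⇒ R(z) = 1 + z + 1/2z².

Need |R(x)|<1, x<0.
x=-1.49: |R|=0.6200
R=1: x+1/2x²=0 ⇒ x=−2=-2.0000; min R=1−1/(4·1/2)=0.5000>−1
Confirm numerically:
  x=-1.644: |R|=0.70737 <1
  x=-1.248: |R|=0.53075 <1
  x=-1.059: |R|=0.50174 <1
  x=-2.496: |R|=1.61901 >1
  x=-2.477: |R|=1.59076 >1
  x=-2.120: |R|=1.12720 >1
Stable set (-2.0000, 0).

left endpoint -2.0000.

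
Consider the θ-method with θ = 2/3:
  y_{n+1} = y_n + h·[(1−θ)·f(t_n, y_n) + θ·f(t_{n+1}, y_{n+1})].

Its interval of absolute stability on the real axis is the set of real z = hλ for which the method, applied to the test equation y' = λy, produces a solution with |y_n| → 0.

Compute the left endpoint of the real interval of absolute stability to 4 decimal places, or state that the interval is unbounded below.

Set f=λy, z=hλ:
  y_{n+1} = y_n + z·[1/3·y_n + 2/3·y_{n+1}] ⇒ (1 − 2/3z)y_{n+1} = (1 + 1/3z)y_n
  R(z) = (1 + 1/3z)/(1 − 2/3z).

Boundary: |R(x)|=1, x<0.
x=-1.02: |R|=0.3929
x=-2: |R|=0.1429
x=-10: |R|=0.3043
x=-100: |R|=0.4778
θ=2/3≥1/2 ⇒ |1+1/3x|<|1−2/3x| ∀x<0 ⇒ unbounded interval.

unbounded; (−∞, 0).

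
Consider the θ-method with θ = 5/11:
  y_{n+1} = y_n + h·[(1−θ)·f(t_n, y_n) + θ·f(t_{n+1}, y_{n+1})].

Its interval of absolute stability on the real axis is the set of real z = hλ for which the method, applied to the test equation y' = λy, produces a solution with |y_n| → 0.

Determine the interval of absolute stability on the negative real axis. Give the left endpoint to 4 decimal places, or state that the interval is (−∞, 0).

Set f=λy, z=hλ:
  y_{n+1} = y_n + z·[6/11·y_n + 5/11·y_{n+1}] ⇒ (1 − 5/11z)y_{n+1} = (1 + 6/11z)y_n
  ⇒ R(z) = (1 + 6/11z)/(1 − 5/11z).

Boundary: |R(x)|=1, x<0.
x=-1.7: |R|=0.0410
R=−1: 1+6/11x = −1+5/11x ⇒ -1/11x=2 ⇒ x=2/(-1/11)=-22.0000
Confirm numerically:
  x=-20.372: |R|=0.98558 <1
  x=-19.477: |R|=0.97672 <1
  x=-19.364: |R|=0.97555 <1
  x=-14.627: |R|=0.91237 <1
  x=-22.581: |R|=1.00469 >1
  x=-22.524: |R|=1.00424 >1
  x=-22.092: |R|=1.00076 >1
So |R|<1 on (-22.0000, 0).

z∈(-22.0000,0).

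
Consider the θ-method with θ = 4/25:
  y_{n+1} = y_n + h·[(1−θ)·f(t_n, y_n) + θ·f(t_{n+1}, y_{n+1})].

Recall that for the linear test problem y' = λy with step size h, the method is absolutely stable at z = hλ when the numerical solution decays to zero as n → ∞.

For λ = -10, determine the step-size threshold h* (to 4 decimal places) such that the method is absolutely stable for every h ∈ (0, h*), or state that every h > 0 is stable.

(-2.9412,0); λ=-10 ⇒ h* = (50/17)/10 = 0.2941.

With y'=λy (z=hλ):
  y_{n+1} = y_n + z·[21/25·y_n + 4/25·y_{n+1}] ⇒ (1 − 4/25z)y_{n+1} = (1 + 21/25z)y_n
  ⇒ R(z) = (1 + 21/25z)/(1 − 4/25z).

Solve |R(x)|<1 on ℝ⁻.
x=-0.95: |R|=0.1753
R=−1: 1+21/25x = −1+4/25x ⇒ -17/25x=2 ⇒ x=2/(-17/25)=-2.9412
Confirm numerically:
  x=-2.554: |R|=0.81310 <1
  x=-1.608: |R|=0.27895 <1
  x=-1.314: |R|=0.08574 <1
  x=-1.217: |R|=0.01865 <1
  x=-3.440: |R|=1.21878 >1
  x=-3.261: |R|=1.14291 >1
  x=-3.127: |R|=1.08422 >1
Stable set (-2.9412, 0).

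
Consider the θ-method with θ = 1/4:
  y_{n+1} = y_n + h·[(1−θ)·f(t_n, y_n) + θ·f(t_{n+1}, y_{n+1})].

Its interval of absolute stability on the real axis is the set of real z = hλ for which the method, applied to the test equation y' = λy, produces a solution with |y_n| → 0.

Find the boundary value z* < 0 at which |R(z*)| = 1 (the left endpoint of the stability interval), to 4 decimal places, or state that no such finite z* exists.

left endpoint -4.0000.

On y'=λy, z=hλ:
  y_{n+1} = y_n + z·[3/4·y_n + 1/4·y_{n+1}] ⇒ (1 − 1/4z)y_{n+1} = (1 + 3/4z)y_n
  Hence R(z) = (1 + 3/4z)/(1 − 1/4z).

Boundary: |R(x)|=1, x<0.
x=-1.71: |R|=0.1979
R=−1: 1+3/4x = −1+1/4x ⇒ -1/2x=2 ⇒ x=2/(-1/2)=-4.0000
Confirm numerically:
  x=-2.715: |R|=0.61727 <1
  x=-1.798: |R|=0.24043 <1
  x=-1.624: |R|=0.15505 <1
  x=-4.512: |R|=1.12030 >1
  x=-4.461: |R|=1.10897 >1
  x=-4.457: |R|=1.10808 >1
Stable set (-4.0000, 0).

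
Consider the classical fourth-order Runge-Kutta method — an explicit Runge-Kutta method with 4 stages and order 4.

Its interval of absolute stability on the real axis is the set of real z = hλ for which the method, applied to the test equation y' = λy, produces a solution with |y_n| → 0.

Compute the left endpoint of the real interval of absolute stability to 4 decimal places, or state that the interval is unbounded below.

left endpoint -2.7853.

Set f=λy, z=hλ:
  order 4, 4-stage ⇒ R(z)=1+z+z^2/2+z^3/6+z^4/24
  (e.g. R(-1.32)=0.29437, |R|=0.29437)

Solve |R(x)|<1 on ℝ⁻.
x=-1.32: |R|=0.2944
|R(-2.9)|=1.1872 |R(-2.68)|=0.8525 |R(-2.2)|=0.4214
Bisect:
  x_lo=-3.3910 |R|=2.3689  x_hi=-0.0720 |R|=0.9306
  mid=-1.73147 |R|=0.27687 →hi
  mid=-2.56121 |R|=0.71148 →hi
  mid=-2.97609 |R|=1.32789 →lo
  mid=-2.76865 |R|=0.97520 →hi
  mid=-2.87237 |R|=1.13942 →lo
  mid=-2.82051 |R|=1.05441 →lo
  mid=-2.79458 |R|=1.01409 →lo
  ...
  [-2.78546,-2.78526] ⇒ x*=-2.7853
So |R|<1 on (-2.7853, 0).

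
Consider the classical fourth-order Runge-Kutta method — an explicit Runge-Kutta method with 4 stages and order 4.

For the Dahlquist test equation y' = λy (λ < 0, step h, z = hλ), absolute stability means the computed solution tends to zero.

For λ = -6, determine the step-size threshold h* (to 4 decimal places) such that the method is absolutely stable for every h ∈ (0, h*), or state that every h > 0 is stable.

(-2.7853,0); λ=-6 ⇒ h* = 0.4642.

Set f=λy, z=hλ:
  order 4, 4-stage ⇒ R(z)=1+z+z^2/2+z^3/6+z^4/24
  (e.g. R(-0.75)=0.47412, |R|=0.47412)

Need |R(x)|<1, x<0.
x=-0.75: |R|=0.4741
|R(-2.94)|=1.2594 |R(-1.58)|=0.2705 |R(-0.71)|=0.4930
Bisect:
  x_lo=-3.4187 |R|=2.4574  x_hi=-0.3348 |R|=0.7155
  mid=-1.87679 |R|=0.29955 →hi
  mid=-2.64777 |R|=0.81169 →hi
  mid=-3.03326 |R|=1.44291 →lo
  mid=-2.84051 |R|=1.08649 →lo
  mid=-2.74414 |R|=0.93970 →hi
  mid=-2.79233 |R|=1.01065 →lo
  mid=-2.76823 |R|=0.97458 →hi
  mid=-2.78028 |R|=0.99247 →hi
  mid=-2.78630 |R|=1.00152 →lo
  ...
  [-2.78536,-2.78517] ⇒ x*=-2.7853
Interval (-2.7853, 0).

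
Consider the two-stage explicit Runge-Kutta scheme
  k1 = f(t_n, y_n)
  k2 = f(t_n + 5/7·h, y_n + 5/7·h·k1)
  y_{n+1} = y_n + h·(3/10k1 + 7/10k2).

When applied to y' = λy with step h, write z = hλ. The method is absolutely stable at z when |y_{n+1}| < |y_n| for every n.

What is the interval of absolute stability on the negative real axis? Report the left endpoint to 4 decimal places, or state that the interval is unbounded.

(-2.0000, 0).

Set f=λy, z=hλ:
  k1=λy_n ⇒ h·k1=z·y_n;  k2=λ(1+5/7z)y_n ⇒ h·k2=z(1+5/7z)y_n
  y_{n+1}/y_n = 1 + 3/10z + 7/10z(1+5/7z) = 1 + z + 1/2z²
  Hence R(z) = 1 + z + 1/2z².

Find x<0 with |R(x)|<1.
x=-0.79: |R|=0.5221
R=1: x+1/2x²=0 ⇒ x=−2=-2.0000; min R=1−1/(4·1/2)=0.5000>−1
Confirm numerically:
  x=-1.886: |R|=0.89250 <1
  x=-1.099: |R|=0.50490 <1
  x=-0.806: |R|=0.51882 <1
  x=-2.579: |R|=1.74662 >1
  x=-2.416: |R|=1.50253 >1
  x=-2.410: |R|=1.49405 >1
Stable set (-2.0000, 0).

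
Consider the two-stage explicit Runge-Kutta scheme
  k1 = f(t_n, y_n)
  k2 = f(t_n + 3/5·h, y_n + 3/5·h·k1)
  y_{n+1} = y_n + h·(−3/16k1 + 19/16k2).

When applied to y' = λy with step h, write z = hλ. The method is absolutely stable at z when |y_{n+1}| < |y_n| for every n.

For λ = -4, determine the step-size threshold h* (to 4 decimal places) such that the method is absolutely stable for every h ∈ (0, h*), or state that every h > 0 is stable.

On y'=λy, z=hλ:
  k1=λy_n ⇒ h·k1=z·y_n;  k2=λ(1+3/5z)y_n ⇒ h·k2=z(1+3/5z)y_n
  y_{n+1}/y_n = 1 − 3/16z + 19/16z(1+3/5z) = 1 + z + 57/80z²
  Hence R(z) = 1 + z + 57/80z².

Find x<0 with |R(x)|<1.
x=-1.71: |R|=1.3734
R=1: x+57/80x²=0 ⇒ x=−80/57=-1.4035; min R=1−1/(4·57/80)=0.6491>−1
Confirm numerically:
  x=-1.197: |R|=0.82388 <1
  x=-0.893: |R|=0.67518 <1
  x=-0.841: |R|=0.66294 <1
  x=-0.835: |R|=0.66177 <1
  x=-1.988: |R|=1.82790 >1
  x=-1.657: |R|=1.29927 >1
Stable set (-1.4035, 0).

(-1.4035,0); λ=-4 ⇒ h* = (80/57)/4 = 0.3509.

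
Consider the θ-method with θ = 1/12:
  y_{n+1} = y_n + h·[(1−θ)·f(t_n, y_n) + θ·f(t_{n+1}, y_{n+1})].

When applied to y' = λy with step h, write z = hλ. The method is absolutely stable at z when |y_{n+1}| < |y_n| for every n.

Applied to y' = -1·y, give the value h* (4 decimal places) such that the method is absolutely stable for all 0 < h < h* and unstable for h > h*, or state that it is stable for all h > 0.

(-2.4000,0); λ=-1 ⇒ h* = (12/5)/1 = 2.4000.

With y'=λy (z=hλ):
  y_{n+1} = y_n + z·[11/12·y_n + 1/12·y_{n+1}] ⇒ (1 − 1/12z)y_{n+1} = (1 + 11/12z)y_n
  R(z) = (1 + 11/12z)/(1 − 1/12z).

Boundary: |R(x)|=1, x<0.
x=-1.54: |R|=0.3648
R=−1: 1+11/12x = −1+1/12x ⇒ -5/6x=2 ⇒ x=2/(-5/6)=-2.4000
Confirm numerically:
  x=-2.097: |R|=0.78506 <1
  x=-2.034: |R|=0.73920 <1
  x=-1.751: |R|=0.52803 <1
  x=-2.762: |R|=1.24522 >1
  x=-2.640: |R|=1.16393 >1
Interval (-2.4000, 0).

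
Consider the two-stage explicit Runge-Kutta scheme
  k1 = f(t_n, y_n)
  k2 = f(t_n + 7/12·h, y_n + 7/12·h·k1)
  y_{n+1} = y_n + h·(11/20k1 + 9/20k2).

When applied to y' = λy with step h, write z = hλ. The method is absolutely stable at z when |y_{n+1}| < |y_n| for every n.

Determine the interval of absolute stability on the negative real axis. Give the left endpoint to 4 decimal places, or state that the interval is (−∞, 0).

On y'=λy, z=hλ:
  k1=λy_n ⇒ h·k1=z·y_n;  k2=λ(1+7/12z)y_n ⇒ h·k2=z(1+7/12z)y_n
  y_{n+1}/y_n = 1 + 11/20z + 9/20z(1+7/12z) = 1 + z + 21/80z²
  so R(z) = 1 + z + 21/80z².

Solve |R(x)|<1 on ℝ⁻.
x=-0.61: |R|=0.4877
R=1: x+21/80x²=0 ⇒ x=−80/21=-3.8095; min R=1−1/(4·21/80)=0.0476>−1
Confirm numerically:
  x=-3.189: |R|=0.48055 <1
  x=-2.587: |R|=0.16980 <1
  x=-1.996: |R|=0.04980 <1
  x=-4.260: |R|=1.50374 >1
  x=-4.255: |R|=1.49757 >1
So |R|<1 on (-3.8095, 0).

z∈(-3.8095,0).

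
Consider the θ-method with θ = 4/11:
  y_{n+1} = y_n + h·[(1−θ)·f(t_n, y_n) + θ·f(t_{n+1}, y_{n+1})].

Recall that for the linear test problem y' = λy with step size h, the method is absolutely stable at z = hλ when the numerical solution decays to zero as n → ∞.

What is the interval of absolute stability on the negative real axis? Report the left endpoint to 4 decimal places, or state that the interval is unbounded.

Test eqn y'=λy, z=hλ:
  y_{n+1} = y_n + z·[7/11·y_n + 4/11·y_{n+1}] ⇒ (1 − 4/11z)y_{n+1} = (1 + 7/11z)y_n
  R(z) = (1 + 7/11z)/(1 − 4/11z).

Need |R(x)|<1, x<0.
x=-0.54: |R|=0.5486
R=−1: 1+7/11x = −1+4/11x ⇒ -3/11x=2 ⇒ x=2/(-3/11)=-7.3333
Confirm numerically:
  x=-7.123: |R|=0.98402 <1
  x=-5.914: |R|=0.87714 <1
  x=-4.893: |R|=0.76053 <1
  x=-3.519: |R|=0.54367 <1
  x=-7.632: |R|=1.02158 >1
  x=-7.429: |R|=1.00705 >1
Stable set (-7.3333, 0).

z∈(-7.3333,0).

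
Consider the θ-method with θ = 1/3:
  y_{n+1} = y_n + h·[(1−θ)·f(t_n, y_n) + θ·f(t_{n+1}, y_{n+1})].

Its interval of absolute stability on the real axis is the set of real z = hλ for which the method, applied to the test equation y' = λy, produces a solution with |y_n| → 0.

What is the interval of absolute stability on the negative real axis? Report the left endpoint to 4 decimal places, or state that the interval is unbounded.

(-6.0000, 0).

Test eqn y'=λy, z=hλ:
  y_{n+1} = y_n + z·[2/3·y_n + 1/3·y_{n+1}] ⇒ (1 − 1/3z)y_{n+1} = (1 + 2/3z)y_n
  ⇒ R(z) = (1 + 2/3z)/(1 − 1/3z).

Boundary: |R(x)|=1, x<0.
x=-0.31: |R|=0.7190
R=−1: 1+2/3x = −1+1/3x ⇒ -1/3x=2 ⇒ x=2/(-1/3)=-6.0000
Confirm numerically:
  x=-5.105: |R|=0.88957 <1
  x=-4.966: |R|=0.87020 <1
  x=-3.104: |R|=0.52556 <1
  x=-2.778: |R|=0.44237 <1
  x=-6.388: |R|=1.04133 >1
  x=-6.359: |R|=1.03836 >1
  x=-6.135: |R|=1.01478 >1
Stable set (-6.0000, 0).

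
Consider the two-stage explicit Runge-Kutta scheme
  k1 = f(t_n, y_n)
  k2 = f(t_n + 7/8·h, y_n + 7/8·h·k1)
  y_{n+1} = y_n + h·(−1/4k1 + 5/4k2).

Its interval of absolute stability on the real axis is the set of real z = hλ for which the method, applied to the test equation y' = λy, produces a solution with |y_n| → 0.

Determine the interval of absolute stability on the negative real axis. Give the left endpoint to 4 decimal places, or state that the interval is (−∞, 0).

(-0.9143, 0).

With y'=λy (z=hλ):
  k1=λy_n ⇒ h·k1=z·y_n;  k2=λ(1+7/8z)y_n ⇒ h·k2=z(1+7/8z)y_n
  y_{n+1}/y_n = 1 − 1/4z + 5/4z(1+7/8z) = 1 + z + 35/32z²
  R(z) = 1 + z + 35/32z².

Find x<0 with |R(x)|<1.
x=-1.13: |R|=1.2666
R=1: x+35/32x²=0 ⇒ x=−32/35=-0.9143; min R=1−1/(4·35/32)=0.7714>−1
Confirm numerically:
  x=-0.858: |R|=0.94718 <1
  x=-0.676: |R|=0.82382 <1
  x=-0.577: |R|=0.78714 <1
  x=-0.513: |R|=0.77484 <1
  x=-1.341: |R|=1.62587 >1
  x=-1.199: |R|=1.37338 >1
  x=-0.964: |R|=1.05242 >1
So |R|<1 on (-0.9143, 0).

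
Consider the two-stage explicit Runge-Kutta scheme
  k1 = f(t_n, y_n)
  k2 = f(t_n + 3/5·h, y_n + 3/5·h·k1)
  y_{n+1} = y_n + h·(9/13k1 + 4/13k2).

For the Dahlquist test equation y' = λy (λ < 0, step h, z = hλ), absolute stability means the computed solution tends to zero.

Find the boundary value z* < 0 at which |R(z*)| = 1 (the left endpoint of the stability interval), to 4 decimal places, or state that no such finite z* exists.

Test eqn y'=λy, z=hλ:
  k1=λy_n ⇒ h·k1=z·y_n;  k2=λ(1+3/5z)y_n ⇒ h·k2=z(1+3/5z)y_n
  y_{n+1}/y_n = 1 + 9/13z + 4/13z(1+3/5z) = 1 + z + 12/65z²
  Hence R(z) = 1 + z + 12/65z².

Solve |R(x)|<1 on ℝ⁻.
x=-0.84: |R|=0.2903
R=1: x+12/65x²=0 ⇒ x=−65/12=-5.4167; min R=1−1/(4·12/65)=-0.3542>−1
Confirm numerically:
  x=-5.371: |R|=0.95472 <1
  x=-4.843: |R|=0.48709 <1
  x=-3.618: |R|=0.20140 <1
  x=-5.648: |R|=1.24121 >1
  x=-5.600: |R|=1.18954 >1
  x=-5.522: |R|=1.10738 >1
Stable set (-5.4167, 0).

left endpoint -5.4167.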